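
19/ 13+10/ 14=198/ 91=2.18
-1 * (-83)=83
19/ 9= 2.11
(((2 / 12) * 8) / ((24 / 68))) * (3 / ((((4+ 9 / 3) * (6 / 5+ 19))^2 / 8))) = 6800 / 1499547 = 0.00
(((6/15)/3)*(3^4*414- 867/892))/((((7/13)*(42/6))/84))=777697986/7805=99641.00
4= 4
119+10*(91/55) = 1491/11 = 135.55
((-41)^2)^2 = 2825761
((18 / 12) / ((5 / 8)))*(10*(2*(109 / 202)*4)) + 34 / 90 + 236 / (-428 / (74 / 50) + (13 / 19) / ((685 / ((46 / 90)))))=103.17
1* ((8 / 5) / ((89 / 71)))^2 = 322624 / 198025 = 1.63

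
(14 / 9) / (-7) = -2 / 9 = -0.22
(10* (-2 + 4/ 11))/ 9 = -20/ 11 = -1.82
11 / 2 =5.50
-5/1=-5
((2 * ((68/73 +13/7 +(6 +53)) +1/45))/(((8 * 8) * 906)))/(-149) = -1421341/99333984960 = -0.00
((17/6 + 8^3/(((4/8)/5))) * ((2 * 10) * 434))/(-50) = -13339858/15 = -889323.87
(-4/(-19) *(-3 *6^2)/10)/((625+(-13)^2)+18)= -0.00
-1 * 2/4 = -1/2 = -0.50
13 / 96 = 0.14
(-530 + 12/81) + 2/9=-14300/27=-529.63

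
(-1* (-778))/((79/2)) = 1556/79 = 19.70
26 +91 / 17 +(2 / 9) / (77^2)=28441447 / 907137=31.35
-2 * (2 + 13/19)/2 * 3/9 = -17/19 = -0.89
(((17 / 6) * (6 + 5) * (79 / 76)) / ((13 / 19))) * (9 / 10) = 44319 / 1040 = 42.61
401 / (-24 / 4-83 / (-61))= -86.43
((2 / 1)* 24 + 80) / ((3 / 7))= 896 / 3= 298.67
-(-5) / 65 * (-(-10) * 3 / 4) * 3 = 45 / 26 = 1.73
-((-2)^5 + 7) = 25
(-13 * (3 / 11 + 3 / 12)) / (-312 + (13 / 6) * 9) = 23 / 990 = 0.02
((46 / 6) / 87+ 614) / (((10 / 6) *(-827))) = -160277 / 359745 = -0.45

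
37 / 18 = 2.06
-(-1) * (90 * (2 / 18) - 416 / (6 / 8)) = -1634 / 3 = -544.67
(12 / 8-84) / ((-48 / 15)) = 825 / 32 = 25.78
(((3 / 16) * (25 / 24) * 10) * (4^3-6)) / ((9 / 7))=25375 / 288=88.11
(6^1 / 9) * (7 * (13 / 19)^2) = 2366 / 1083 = 2.18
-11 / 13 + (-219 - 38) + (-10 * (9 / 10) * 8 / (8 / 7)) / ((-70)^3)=-164247883 / 637000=-257.85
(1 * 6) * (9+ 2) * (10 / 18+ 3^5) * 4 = 64298.67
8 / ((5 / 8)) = 64 / 5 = 12.80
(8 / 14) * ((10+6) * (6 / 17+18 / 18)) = 1472 / 119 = 12.37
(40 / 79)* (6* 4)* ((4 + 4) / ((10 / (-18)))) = -174.99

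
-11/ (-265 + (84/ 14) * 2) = 1/ 23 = 0.04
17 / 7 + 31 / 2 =17.93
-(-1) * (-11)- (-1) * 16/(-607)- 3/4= -28593/2428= -11.78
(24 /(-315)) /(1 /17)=-136 /105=-1.30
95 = 95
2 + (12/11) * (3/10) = 128/55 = 2.33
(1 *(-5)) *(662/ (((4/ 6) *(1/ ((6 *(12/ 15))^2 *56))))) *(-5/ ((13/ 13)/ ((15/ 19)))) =480453120/ 19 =25287006.32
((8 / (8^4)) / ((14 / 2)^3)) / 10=1 / 1756160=0.00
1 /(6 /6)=1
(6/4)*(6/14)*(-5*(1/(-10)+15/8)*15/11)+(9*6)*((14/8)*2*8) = 1853199/1232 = 1504.22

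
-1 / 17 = -0.06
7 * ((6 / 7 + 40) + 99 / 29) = 8987 / 29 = 309.90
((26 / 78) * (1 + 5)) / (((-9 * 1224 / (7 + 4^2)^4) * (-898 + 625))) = 279841 / 1503684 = 0.19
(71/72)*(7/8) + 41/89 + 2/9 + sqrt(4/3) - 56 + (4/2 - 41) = -4790839/51264 + 2*sqrt(3)/3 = -92.30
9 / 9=1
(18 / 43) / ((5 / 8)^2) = 1152 / 1075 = 1.07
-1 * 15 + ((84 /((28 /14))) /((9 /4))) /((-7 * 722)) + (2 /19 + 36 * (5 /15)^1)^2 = 142451 /1083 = 131.53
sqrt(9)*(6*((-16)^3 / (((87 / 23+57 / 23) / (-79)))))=930304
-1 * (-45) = 45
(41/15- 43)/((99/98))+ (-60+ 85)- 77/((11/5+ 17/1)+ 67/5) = -4168646/242055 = -17.22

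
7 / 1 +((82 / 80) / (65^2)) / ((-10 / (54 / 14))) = 82808893 / 11830000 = 7.00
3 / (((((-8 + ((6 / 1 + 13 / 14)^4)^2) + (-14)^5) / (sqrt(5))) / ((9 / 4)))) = 3320525376 * sqrt(5) / 2347902338270123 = 0.00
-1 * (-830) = 830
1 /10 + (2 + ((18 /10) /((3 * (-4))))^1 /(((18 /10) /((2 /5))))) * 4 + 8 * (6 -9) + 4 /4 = -451 /30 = -15.03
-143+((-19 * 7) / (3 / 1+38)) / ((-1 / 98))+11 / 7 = 50648 / 287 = 176.47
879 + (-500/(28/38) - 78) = 857/7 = 122.43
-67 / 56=-1.20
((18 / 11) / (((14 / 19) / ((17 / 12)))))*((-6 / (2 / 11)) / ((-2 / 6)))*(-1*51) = -444771 / 28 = -15884.68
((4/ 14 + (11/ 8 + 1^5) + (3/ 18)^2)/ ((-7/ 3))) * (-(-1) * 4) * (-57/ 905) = 5149/ 17738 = 0.29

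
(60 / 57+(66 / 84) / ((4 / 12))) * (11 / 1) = 9977 / 266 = 37.51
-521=-521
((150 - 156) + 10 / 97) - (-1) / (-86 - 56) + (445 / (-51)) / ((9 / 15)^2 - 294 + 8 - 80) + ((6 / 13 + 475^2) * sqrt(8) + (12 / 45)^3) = -14113543277111 / 2407993062750 + 5866262 * sqrt(2) / 13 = 638159.31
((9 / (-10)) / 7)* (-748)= 3366 / 35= 96.17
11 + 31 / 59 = 680 / 59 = 11.53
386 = 386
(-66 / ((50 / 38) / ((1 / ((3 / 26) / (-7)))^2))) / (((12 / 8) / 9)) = -27691664 / 25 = -1107666.56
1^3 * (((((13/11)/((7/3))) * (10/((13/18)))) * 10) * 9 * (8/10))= 38880/77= 504.94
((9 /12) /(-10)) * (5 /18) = -1 /48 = -0.02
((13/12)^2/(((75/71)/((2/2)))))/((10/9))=11999/12000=1.00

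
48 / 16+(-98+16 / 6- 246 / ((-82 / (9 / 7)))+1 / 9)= -5567 / 63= -88.37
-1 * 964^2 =-929296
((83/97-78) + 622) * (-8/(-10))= 211404/485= 435.88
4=4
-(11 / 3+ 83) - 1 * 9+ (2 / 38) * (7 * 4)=-5369 / 57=-94.19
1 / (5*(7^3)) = 1 / 1715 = 0.00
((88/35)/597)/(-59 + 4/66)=-968/13546925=-0.00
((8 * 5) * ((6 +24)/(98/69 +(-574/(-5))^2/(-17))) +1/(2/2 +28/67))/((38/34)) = -815406343/1077879215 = -0.76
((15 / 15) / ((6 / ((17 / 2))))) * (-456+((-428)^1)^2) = 776594 / 3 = 258864.67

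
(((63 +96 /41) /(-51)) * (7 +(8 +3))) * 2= -32148 /697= -46.12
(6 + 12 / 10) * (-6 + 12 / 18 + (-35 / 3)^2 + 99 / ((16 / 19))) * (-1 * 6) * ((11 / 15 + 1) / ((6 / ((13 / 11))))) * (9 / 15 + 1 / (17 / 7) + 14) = -350529322 / 6375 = -54984.99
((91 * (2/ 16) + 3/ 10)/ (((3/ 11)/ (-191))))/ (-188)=981167/ 22560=43.49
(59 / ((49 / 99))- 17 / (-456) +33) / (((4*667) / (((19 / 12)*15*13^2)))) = 2874420445 / 12550272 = 229.03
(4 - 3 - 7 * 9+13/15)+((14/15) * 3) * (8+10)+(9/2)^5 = 880583/480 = 1834.55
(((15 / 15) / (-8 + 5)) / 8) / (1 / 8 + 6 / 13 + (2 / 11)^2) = -1573 / 23391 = -0.07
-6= -6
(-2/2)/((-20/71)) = 71/20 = 3.55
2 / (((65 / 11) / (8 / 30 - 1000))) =-329912 / 975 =-338.37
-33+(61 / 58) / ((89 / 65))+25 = -37331 / 5162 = -7.23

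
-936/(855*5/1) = -0.22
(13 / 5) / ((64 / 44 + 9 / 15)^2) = 7865 / 12769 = 0.62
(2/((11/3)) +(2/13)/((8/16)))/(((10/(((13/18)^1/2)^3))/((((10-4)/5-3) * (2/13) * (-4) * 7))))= 5551/178200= 0.03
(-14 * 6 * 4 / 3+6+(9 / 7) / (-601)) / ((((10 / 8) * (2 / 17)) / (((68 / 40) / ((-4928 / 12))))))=35149047 / 11779600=2.98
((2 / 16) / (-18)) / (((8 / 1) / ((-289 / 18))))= 289 / 20736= 0.01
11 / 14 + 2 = 39 / 14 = 2.79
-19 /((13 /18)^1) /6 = -57 /13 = -4.38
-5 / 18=-0.28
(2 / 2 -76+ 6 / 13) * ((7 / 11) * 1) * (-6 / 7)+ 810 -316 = 76456 / 143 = 534.66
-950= -950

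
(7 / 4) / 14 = 1 / 8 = 0.12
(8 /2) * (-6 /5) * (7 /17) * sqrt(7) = -168 * sqrt(7) /85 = -5.23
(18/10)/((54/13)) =13/30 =0.43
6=6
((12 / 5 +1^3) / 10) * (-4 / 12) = -17 / 150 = -0.11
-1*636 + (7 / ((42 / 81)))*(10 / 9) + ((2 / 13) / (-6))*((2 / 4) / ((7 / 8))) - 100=-196837 / 273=-721.01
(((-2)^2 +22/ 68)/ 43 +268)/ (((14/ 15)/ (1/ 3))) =1959815/ 20468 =95.75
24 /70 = 12 /35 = 0.34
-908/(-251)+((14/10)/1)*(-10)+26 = 3920/251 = 15.62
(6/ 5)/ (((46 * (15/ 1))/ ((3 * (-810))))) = -486/ 115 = -4.23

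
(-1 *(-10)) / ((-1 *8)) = -5 / 4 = -1.25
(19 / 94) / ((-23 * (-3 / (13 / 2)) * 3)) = 247 / 38916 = 0.01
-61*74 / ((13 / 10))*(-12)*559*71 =1653749040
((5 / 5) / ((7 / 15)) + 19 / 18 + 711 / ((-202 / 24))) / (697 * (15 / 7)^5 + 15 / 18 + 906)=-2483423929 / 989947400511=-0.00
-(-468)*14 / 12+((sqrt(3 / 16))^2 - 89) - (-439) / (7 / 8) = 107397 / 112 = 958.90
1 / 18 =0.06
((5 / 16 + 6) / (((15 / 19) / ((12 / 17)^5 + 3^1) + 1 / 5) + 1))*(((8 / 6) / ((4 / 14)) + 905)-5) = 3942.13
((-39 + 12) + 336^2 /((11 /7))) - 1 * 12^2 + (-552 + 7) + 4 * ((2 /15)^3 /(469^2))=580826047126852 /8166052125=71126.91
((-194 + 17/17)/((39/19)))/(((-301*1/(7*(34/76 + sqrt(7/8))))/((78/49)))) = 3281/2107 + 3667*sqrt(14)/4214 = 4.81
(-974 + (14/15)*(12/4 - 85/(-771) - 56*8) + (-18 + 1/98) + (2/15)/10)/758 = -7974430417/4295472300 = -1.86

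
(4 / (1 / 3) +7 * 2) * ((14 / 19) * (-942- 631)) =-572572 / 19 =-30135.37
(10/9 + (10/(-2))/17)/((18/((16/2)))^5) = 128000/9034497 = 0.01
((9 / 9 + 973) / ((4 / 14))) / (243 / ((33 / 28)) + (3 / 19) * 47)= 712481 / 44643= 15.96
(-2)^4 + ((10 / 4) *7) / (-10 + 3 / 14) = 1947 / 137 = 14.21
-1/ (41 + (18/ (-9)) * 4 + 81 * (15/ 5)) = -1/ 276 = -0.00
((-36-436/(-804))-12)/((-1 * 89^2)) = 9539/1592121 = 0.01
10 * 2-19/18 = 341/18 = 18.94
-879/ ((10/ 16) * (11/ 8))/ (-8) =7032/ 55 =127.85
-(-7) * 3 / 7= 3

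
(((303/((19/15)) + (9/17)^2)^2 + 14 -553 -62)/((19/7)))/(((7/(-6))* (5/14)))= -28748494693884/572870539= -50183.23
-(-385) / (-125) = -77 / 25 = -3.08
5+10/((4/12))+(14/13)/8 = 1827/52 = 35.13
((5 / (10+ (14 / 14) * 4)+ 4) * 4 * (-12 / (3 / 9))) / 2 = -2196 / 7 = -313.71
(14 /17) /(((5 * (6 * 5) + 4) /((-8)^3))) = -2.74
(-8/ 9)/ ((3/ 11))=-88/ 27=-3.26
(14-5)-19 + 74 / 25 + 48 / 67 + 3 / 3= -8917 / 1675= -5.32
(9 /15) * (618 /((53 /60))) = 22248 /53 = 419.77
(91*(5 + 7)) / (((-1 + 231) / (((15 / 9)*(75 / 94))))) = 6825 / 1081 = 6.31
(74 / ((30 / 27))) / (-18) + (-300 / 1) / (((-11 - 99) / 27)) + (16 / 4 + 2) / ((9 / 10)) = 25279 / 330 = 76.60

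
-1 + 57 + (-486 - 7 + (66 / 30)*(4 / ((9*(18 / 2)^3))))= -14335741 / 32805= -437.00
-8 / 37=-0.22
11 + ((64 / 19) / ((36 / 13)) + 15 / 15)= 2260 / 171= 13.22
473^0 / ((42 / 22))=11 / 21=0.52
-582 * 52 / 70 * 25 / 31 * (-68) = 5144880 / 217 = 23709.12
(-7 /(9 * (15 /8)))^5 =-550731776 /44840334375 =-0.01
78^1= 78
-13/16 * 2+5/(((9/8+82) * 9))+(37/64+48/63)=-21319/76608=-0.28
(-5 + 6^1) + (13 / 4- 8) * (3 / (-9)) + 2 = 4.58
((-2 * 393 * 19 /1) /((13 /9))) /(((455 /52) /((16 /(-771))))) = 2867328 /116935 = 24.52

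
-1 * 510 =-510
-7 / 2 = -3.50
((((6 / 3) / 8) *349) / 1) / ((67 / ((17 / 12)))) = 5933 / 3216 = 1.84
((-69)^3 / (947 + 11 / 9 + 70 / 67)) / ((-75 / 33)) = 2179000197 / 14310200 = 152.27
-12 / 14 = -6 / 7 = -0.86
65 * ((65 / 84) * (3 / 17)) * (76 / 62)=10.88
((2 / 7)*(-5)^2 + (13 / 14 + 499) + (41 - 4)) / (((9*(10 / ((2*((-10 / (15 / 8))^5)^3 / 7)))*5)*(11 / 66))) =-2927267700196784472064 / 17577411075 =-166535770694.93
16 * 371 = 5936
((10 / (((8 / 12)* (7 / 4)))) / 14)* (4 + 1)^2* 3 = 2250 / 49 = 45.92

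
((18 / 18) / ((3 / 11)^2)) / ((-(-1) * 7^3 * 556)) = 121 / 1716372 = 0.00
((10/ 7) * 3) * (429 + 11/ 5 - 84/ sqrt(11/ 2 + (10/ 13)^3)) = 1848 - 4680 * sqrt(680342)/ 26167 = 1700.48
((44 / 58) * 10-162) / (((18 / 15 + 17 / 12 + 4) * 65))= -53736 / 149669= -0.36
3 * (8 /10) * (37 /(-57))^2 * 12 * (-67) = -1467568 /1805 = -813.06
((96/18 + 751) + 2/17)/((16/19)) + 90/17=737321/816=903.58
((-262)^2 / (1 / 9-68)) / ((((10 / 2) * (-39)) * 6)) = 34322 / 39715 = 0.86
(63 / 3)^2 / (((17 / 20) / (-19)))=-167580 / 17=-9857.65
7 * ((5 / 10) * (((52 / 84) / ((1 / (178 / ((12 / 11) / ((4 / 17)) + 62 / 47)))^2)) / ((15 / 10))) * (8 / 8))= 110094200788 / 85322169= 1290.34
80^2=6400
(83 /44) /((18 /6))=83 /132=0.63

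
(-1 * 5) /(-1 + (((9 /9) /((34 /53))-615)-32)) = 170 /21979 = 0.01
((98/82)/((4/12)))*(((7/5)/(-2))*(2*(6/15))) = -2058/1025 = -2.01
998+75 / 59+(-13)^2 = 68928 / 59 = 1168.27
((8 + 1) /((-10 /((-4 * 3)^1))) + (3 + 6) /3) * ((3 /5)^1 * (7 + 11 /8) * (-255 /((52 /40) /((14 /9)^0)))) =-707319 /52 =-13602.29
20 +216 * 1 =236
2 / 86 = 1 / 43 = 0.02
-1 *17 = -17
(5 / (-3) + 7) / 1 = 16 / 3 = 5.33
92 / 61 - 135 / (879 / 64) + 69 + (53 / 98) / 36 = 3827109133 / 63055944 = 60.69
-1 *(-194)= 194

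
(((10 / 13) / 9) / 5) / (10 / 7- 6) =-7 / 1872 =-0.00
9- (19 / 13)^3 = 12914 / 2197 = 5.88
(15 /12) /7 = 5 /28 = 0.18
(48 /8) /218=3 /109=0.03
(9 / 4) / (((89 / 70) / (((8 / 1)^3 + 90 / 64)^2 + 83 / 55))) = 935250576561 / 2004992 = 466461.00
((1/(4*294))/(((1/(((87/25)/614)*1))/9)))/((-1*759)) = -87/1522351600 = -0.00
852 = 852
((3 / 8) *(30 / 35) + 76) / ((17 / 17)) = 2137 / 28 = 76.32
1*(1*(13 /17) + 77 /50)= 1959 /850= 2.30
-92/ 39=-2.36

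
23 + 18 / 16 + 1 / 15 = 2903 / 120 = 24.19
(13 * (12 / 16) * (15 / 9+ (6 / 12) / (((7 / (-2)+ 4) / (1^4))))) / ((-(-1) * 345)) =26 / 345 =0.08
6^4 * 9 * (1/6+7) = 83592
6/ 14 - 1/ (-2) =13/ 14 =0.93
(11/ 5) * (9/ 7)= 2.83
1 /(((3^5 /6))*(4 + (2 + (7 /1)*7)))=2 /4455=0.00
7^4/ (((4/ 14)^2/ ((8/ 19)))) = 235298/ 19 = 12384.11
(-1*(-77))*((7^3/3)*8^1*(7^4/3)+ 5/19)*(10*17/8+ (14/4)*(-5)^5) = -140292016977035/228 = -615315863934.36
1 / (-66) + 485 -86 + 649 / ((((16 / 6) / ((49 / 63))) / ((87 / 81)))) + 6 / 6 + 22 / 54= 4303213 / 7128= 603.71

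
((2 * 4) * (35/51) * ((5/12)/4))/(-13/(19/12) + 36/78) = -0.07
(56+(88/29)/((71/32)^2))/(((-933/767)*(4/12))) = -6348225832/45464779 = -139.63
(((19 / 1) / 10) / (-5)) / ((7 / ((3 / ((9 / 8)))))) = -76 / 525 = -0.14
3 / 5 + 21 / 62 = 0.94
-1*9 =-9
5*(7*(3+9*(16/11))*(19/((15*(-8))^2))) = 7847/10560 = 0.74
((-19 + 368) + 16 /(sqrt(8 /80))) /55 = 16*sqrt(10) /55 + 349 /55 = 7.27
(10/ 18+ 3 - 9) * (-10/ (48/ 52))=3185/ 54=58.98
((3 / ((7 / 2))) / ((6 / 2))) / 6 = 1 / 21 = 0.05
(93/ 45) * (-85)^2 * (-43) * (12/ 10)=-770474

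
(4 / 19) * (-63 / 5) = -252 / 95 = -2.65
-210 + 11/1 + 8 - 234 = -425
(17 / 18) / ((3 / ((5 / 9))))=85 / 486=0.17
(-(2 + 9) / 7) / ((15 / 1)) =-11 / 105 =-0.10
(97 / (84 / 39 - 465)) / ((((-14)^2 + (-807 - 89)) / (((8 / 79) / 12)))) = 1261 / 499110150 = 0.00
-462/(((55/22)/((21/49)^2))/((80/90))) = -1056/35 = -30.17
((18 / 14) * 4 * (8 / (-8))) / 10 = -18 / 35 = -0.51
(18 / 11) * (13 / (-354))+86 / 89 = 52343 / 57761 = 0.91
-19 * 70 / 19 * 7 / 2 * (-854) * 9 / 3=627690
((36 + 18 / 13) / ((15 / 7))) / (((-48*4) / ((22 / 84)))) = -99 / 4160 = -0.02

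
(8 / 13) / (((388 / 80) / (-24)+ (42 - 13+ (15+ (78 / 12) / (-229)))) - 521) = -879360 / 681943249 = -0.00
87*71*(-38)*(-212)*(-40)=-1990476480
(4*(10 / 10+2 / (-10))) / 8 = 2 / 5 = 0.40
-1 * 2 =-2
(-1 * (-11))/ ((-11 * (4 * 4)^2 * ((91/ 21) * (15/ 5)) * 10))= -1/ 33280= -0.00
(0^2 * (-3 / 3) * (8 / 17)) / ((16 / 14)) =0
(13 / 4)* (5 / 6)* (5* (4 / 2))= 325 / 12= 27.08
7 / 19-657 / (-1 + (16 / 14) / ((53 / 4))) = 1544522 / 2147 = 719.39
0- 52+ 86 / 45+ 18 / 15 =-440 / 9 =-48.89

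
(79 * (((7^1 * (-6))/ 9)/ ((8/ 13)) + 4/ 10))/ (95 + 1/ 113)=-3847537/ 644160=-5.97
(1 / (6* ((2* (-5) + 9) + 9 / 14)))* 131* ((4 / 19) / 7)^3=-8384 / 5041365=-0.00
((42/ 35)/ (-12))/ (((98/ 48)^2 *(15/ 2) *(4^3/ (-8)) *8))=0.00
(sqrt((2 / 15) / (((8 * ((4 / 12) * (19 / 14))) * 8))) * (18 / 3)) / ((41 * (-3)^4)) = sqrt(665) / 210330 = 0.00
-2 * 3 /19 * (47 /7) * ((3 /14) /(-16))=423 /14896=0.03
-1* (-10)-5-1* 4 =1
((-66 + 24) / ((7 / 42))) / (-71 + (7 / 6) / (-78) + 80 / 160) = 117936 / 33001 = 3.57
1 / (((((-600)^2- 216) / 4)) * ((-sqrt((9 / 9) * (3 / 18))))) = -0.00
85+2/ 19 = 1617/ 19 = 85.11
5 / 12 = 0.42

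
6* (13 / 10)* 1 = 39 / 5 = 7.80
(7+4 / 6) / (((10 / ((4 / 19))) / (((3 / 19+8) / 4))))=0.33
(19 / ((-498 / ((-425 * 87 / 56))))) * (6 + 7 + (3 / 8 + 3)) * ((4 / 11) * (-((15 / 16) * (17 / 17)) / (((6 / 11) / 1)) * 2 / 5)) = -30676925 / 297472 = -103.13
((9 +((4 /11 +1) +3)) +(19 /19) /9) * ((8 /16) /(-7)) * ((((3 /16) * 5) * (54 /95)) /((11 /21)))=-18009 /18392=-0.98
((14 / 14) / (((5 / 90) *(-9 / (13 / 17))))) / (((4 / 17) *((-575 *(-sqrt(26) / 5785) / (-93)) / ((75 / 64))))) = 1614015 *sqrt(26) / 5888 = 1397.74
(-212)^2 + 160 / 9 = 404656 / 9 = 44961.78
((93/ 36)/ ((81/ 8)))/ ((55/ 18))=124/ 1485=0.08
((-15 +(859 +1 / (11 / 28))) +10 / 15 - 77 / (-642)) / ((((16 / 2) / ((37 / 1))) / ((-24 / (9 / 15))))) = -1107013915 / 7062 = -156756.43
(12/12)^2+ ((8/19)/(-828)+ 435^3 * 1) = 323736541306/3933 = 82312876.00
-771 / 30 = -257 / 10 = -25.70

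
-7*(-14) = 98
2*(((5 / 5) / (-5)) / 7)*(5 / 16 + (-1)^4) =-3 / 40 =-0.08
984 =984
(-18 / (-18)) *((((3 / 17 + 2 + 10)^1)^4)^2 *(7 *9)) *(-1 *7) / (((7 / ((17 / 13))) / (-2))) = 424749922962915513726 / 5334402749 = 79624644585.10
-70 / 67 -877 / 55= -62609 / 3685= -16.99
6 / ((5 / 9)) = 54 / 5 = 10.80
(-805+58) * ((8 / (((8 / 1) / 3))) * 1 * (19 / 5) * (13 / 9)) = -61503 / 5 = -12300.60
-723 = -723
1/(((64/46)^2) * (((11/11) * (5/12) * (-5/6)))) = -4761/3200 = -1.49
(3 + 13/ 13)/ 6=2/ 3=0.67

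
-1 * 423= -423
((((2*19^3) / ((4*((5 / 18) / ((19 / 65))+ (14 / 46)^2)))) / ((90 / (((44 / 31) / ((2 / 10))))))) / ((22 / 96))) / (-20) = -1654555416 / 29245865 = -56.57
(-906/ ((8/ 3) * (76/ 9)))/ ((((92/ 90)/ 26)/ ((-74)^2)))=-9795379815/ 1748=-5603764.20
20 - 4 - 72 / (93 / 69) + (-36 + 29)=-1377 / 31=-44.42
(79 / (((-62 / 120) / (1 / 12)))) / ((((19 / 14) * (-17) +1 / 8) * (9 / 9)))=4424 / 7967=0.56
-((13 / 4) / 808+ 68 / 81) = -220829 / 261792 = -0.84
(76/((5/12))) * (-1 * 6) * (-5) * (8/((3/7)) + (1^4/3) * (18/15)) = 521664/5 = 104332.80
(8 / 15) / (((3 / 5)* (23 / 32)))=256 / 207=1.24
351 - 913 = -562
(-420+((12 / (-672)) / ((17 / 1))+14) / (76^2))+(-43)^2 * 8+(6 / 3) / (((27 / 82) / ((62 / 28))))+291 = 2178958607893 / 148466304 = 14676.45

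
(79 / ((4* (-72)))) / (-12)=79 / 3456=0.02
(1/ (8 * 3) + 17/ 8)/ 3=13/ 18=0.72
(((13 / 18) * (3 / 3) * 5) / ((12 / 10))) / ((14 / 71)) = 15.26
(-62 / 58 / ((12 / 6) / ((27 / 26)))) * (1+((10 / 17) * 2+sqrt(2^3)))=-2.78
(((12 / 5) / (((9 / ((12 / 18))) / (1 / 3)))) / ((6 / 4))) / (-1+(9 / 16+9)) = 0.00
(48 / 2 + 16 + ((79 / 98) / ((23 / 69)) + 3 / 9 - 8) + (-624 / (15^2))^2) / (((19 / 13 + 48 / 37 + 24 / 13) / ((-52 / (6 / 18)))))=-292599717982 / 203503125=-1437.81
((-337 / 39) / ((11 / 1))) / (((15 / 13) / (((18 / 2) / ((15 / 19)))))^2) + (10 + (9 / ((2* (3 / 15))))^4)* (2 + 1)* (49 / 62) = 12431498633203 / 20460000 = 607600.13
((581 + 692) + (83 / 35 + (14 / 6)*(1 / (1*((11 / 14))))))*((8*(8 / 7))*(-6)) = -188989952 / 2695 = -70126.14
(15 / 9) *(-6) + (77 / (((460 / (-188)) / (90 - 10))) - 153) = -61653 / 23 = -2680.57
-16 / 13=-1.23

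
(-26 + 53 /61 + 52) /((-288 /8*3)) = -1639 /6588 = -0.25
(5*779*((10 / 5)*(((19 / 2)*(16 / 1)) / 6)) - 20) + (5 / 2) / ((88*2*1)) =208376975 / 1056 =197326.68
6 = 6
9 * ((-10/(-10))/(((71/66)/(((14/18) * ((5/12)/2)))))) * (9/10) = 693/568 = 1.22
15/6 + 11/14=23/7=3.29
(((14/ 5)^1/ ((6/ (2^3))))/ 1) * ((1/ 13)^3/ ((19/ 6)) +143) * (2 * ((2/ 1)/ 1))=267422624/ 125229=2135.47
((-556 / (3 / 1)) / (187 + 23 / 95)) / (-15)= 2641 / 40023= 0.07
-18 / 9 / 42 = -1 / 21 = -0.05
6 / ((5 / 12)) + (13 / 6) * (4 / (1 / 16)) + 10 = 2446 / 15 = 163.07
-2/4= -1/2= -0.50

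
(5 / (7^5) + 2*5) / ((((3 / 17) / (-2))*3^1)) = -634950 / 16807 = -37.78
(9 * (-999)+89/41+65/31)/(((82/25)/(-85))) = 24272041125/104222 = 232887.88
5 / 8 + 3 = 3.62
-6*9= -54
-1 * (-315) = 315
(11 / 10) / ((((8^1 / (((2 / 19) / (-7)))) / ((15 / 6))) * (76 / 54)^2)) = -8019 / 3072832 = -0.00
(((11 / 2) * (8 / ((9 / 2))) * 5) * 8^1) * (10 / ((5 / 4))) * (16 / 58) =225280 / 261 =863.14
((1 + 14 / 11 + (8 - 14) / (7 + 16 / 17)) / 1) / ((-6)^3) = -0.01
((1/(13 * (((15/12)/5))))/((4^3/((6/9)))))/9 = 1/2808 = 0.00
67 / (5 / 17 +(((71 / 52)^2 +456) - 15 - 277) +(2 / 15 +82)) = 46197840 / 171202111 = 0.27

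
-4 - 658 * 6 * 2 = -7900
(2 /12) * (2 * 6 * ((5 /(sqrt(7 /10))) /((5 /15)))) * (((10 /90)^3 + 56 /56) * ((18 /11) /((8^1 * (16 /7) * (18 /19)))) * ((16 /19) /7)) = 1825 * sqrt(70) /37422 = 0.41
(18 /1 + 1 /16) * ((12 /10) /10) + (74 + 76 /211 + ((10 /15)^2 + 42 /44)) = 651124163 /8355600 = 77.93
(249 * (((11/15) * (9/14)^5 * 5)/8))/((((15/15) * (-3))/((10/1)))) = -41.77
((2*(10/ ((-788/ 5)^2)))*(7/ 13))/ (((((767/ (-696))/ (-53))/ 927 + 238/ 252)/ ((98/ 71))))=733059085500/ 1156873111441177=0.00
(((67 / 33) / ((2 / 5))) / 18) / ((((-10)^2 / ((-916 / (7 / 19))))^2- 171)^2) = 120060774386304335 / 12449639546219610325008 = 0.00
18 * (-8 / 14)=-72 / 7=-10.29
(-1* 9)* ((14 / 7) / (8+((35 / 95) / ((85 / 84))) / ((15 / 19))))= -3825 / 1798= -2.13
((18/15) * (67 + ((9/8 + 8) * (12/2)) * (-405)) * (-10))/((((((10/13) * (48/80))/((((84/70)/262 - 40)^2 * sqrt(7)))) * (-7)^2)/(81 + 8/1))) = 70213620953819551 * sqrt(7)/42044450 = 4418366269.34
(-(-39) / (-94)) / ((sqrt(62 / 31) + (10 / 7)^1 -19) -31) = 1911 * sqrt(2) / 10857188 + 23205 / 2714297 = 0.01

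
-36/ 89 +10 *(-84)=-74796/ 89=-840.40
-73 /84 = -0.87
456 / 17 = 26.82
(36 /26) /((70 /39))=27 /35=0.77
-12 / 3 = -4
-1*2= -2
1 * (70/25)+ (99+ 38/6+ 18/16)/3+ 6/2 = 14863/360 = 41.29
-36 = -36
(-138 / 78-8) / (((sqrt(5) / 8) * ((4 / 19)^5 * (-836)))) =16550767 * sqrt(5) / 366080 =101.09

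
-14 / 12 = -7 / 6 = -1.17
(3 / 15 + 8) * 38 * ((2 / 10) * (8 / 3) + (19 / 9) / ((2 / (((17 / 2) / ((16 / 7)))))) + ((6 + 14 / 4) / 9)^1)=12371299 / 7200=1718.24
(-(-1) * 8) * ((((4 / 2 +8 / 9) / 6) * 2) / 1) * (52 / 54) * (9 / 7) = 9.54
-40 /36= -10 /9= -1.11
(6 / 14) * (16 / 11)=48 / 77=0.62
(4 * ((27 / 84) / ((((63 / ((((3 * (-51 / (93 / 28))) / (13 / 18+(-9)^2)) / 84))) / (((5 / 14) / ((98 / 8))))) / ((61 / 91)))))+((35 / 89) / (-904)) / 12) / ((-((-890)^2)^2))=524249997163 / 8449590548732190157530048000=0.00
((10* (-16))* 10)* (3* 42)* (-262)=52819200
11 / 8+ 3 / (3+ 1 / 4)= 239 / 104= 2.30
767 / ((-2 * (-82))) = 767 / 164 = 4.68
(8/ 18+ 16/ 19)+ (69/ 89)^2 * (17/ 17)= 2556751/ 1354491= 1.89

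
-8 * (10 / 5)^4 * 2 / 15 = -256 / 15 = -17.07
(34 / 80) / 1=17 / 40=0.42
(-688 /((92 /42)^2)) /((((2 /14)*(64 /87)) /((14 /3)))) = -26946423 /4232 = -6367.30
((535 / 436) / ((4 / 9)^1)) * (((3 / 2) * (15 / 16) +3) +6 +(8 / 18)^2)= 14704475 / 502272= 29.28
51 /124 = 0.41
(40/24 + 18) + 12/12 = 62/3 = 20.67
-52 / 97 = -0.54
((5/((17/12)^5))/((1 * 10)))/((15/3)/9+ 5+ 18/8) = 0.01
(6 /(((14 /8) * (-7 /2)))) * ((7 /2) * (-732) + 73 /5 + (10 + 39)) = 599616 /245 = 2447.41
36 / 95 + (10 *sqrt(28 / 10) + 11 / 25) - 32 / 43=1527 / 20425 + 2 *sqrt(70)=16.81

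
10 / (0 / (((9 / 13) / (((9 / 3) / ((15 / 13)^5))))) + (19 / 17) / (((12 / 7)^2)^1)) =24480 / 931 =26.29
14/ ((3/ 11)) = 154/ 3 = 51.33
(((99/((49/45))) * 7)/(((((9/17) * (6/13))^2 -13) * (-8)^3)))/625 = 0.00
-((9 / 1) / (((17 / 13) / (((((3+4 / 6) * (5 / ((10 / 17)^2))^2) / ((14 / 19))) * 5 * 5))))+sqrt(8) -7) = -40044295 / 224 -2 * sqrt(2) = -178772.00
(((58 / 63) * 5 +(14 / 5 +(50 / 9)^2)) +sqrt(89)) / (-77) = -108488 / 218295 - sqrt(89) / 77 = -0.62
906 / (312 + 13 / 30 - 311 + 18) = 27180 / 583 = 46.62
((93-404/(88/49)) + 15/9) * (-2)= 8599/33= 260.58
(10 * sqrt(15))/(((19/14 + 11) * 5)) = 0.63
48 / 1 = 48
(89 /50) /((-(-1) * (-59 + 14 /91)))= -1157 /38250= -0.03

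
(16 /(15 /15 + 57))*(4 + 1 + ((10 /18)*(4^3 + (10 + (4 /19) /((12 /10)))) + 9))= 226576 /14877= 15.23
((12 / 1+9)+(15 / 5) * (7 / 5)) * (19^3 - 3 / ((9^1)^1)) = 864192 / 5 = 172838.40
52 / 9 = 5.78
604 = 604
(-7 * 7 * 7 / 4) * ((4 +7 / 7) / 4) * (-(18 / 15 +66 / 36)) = 31213 / 96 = 325.14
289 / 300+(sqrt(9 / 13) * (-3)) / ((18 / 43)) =289 / 300 - 43 * sqrt(13) / 26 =-5.00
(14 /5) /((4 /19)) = 133 /10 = 13.30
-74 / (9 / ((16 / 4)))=-296 / 9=-32.89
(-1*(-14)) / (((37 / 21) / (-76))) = -603.89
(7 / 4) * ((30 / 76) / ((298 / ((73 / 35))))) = 219 / 45296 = 0.00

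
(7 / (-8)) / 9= -7 / 72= -0.10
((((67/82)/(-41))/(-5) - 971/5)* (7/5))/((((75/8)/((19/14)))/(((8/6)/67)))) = -11026536/14078375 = -0.78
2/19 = 0.11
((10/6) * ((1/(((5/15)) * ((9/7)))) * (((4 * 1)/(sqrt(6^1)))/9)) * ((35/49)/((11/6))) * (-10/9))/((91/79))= -0.27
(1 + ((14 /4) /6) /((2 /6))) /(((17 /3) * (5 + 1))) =11 /136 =0.08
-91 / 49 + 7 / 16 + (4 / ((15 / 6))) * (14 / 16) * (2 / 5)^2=-1.20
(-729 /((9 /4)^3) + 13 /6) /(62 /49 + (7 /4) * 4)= -7.48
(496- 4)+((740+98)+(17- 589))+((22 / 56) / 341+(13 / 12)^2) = 23722693 / 31248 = 759.17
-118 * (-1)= 118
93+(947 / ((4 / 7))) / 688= 262565 / 2752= 95.41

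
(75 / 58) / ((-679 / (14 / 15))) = -0.00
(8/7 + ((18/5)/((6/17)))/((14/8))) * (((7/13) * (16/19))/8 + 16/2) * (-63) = -874008/247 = -3538.49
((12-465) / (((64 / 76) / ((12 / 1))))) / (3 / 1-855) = 8607 / 1136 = 7.58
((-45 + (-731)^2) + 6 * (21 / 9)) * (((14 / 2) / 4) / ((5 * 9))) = 41559 / 2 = 20779.50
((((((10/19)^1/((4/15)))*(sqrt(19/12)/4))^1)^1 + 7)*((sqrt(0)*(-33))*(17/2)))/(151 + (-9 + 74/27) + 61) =0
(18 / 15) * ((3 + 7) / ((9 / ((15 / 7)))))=20 / 7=2.86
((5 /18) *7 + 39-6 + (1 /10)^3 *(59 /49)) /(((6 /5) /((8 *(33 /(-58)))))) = -169521341 /1278900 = -132.55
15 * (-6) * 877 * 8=-631440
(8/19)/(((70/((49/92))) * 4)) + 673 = 5882027/8740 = 673.00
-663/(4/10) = -3315/2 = -1657.50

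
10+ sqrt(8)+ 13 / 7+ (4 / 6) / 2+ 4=2 * sqrt(2)+ 340 / 21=19.02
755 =755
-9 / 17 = -0.53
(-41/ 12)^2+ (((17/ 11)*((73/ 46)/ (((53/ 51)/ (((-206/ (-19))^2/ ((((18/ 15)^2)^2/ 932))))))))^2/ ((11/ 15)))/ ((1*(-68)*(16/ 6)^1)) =-312451936679606995207269373/ 2672359362868491648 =-116919880.25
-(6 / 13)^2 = -36 / 169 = -0.21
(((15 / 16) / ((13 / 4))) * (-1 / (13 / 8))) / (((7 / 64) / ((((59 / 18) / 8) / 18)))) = -1180 / 31941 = -0.04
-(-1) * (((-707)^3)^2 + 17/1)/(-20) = -62443392099028533/10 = -6244339209902853.30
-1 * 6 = -6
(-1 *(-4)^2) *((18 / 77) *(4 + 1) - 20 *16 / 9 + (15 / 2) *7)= -200840 / 693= -289.81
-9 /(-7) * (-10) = -90 /7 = -12.86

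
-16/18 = -8/9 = -0.89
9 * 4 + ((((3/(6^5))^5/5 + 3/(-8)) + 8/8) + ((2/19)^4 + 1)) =2868384188651638075030801/76235875850791535247360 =37.63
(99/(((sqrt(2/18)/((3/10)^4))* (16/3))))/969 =24057/51680000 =0.00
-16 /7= -2.29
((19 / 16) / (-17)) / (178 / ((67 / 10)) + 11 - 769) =1273 / 13329632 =0.00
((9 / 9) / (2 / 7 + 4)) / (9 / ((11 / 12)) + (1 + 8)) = 77 / 6210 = 0.01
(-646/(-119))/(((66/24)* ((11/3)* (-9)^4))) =152/1852389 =0.00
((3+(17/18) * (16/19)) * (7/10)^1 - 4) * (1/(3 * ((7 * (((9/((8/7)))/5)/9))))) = -9188/25137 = -0.37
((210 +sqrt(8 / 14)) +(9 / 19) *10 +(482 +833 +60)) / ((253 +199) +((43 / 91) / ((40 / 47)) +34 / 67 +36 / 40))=69680 *sqrt(7) / 110712419 +7366395400 / 2103535961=3.50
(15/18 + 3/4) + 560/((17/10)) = 67523/204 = 331.00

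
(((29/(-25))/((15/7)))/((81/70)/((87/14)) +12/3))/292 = -5887/13293300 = -0.00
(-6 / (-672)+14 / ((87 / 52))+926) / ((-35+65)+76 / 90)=136568505 / 4508224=30.29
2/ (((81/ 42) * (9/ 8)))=224/ 243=0.92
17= 17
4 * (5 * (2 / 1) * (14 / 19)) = 560 / 19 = 29.47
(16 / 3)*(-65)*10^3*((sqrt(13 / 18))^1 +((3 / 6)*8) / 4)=-1040000 / 3 - 520000*sqrt(26) / 9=-641276.68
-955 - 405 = -1360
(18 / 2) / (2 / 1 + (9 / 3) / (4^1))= 36 / 11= 3.27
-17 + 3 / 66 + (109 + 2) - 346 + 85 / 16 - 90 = -59249 / 176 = -336.64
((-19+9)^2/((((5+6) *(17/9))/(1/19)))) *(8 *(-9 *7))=-127.67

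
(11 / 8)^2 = 1.89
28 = 28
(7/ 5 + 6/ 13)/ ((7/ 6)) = 726/ 455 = 1.60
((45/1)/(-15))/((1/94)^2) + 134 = -26374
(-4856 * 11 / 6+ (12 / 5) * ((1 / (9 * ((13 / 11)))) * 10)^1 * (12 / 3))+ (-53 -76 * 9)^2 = 20836739 / 39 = 534275.36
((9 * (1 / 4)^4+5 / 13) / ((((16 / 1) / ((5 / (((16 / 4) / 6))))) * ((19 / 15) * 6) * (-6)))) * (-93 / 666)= 1082675 / 1796800512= 0.00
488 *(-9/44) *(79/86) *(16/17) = -693936/8041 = -86.30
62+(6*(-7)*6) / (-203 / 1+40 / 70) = 89618 / 1417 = 63.24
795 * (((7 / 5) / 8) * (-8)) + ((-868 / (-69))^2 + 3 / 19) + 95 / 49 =-952.65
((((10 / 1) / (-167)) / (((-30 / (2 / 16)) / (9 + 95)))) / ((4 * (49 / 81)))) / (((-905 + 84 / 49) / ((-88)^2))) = -679536 / 7391587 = -0.09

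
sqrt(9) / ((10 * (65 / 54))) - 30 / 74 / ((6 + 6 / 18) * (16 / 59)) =48213 / 3655600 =0.01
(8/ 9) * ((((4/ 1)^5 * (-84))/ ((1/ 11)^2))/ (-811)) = 27754496/ 2433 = 11407.52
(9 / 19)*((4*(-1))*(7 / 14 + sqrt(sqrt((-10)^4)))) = -378 / 19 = -19.89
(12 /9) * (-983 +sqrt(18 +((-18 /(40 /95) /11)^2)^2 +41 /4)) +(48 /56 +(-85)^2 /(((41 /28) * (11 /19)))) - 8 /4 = sqrt(960919793) /1452 +68293552 /9471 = 7232.16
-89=-89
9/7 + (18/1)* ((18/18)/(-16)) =9/56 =0.16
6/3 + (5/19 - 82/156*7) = -2099/1482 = -1.42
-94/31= -3.03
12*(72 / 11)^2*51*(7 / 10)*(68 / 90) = 41948928 / 3025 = 13867.41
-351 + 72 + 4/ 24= -1673/ 6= -278.83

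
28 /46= 14 /23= 0.61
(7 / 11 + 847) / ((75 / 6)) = 18648 / 275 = 67.81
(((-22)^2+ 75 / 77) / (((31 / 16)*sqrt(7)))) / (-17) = -597488*sqrt(7) / 284053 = -5.57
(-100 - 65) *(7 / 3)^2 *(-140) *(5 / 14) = 134750 / 3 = 44916.67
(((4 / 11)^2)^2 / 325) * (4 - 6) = -512 / 4758325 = -0.00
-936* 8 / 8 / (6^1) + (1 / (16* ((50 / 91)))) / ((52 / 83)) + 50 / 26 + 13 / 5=-6293887 / 41600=-151.30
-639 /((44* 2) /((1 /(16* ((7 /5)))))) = -3195 /9856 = -0.32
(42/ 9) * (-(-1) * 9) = 42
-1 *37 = -37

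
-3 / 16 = -0.19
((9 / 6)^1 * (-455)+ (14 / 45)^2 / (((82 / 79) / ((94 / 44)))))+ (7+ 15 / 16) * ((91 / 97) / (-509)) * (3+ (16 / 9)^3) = -682.43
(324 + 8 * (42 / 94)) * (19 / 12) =24377 / 47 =518.66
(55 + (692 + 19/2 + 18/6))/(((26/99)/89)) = 13383909/52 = 257382.87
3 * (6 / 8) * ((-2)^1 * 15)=-135 / 2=-67.50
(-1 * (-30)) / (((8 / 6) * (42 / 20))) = 75 / 7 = 10.71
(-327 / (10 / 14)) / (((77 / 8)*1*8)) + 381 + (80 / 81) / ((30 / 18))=557836 / 1485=375.65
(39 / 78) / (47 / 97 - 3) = -97 / 488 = -0.20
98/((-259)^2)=2/1369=0.00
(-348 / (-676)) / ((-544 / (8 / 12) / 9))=-261 / 45968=-0.01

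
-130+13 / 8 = -1027 / 8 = -128.38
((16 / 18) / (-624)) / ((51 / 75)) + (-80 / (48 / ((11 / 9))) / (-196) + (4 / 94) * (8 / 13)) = 631853 / 18322668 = 0.03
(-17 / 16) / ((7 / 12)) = -51 / 28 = -1.82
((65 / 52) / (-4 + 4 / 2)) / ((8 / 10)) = -25 / 32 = -0.78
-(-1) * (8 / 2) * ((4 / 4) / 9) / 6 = 0.07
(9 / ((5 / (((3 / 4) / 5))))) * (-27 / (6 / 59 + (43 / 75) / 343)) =-44258319 / 627548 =-70.53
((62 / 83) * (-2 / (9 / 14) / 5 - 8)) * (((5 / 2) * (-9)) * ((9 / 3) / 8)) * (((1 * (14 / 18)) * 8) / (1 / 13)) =1094548 / 249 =4395.78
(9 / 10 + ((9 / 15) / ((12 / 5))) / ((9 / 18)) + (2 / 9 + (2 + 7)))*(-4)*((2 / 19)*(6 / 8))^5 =-6453 / 49521980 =-0.00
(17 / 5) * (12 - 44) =-544 / 5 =-108.80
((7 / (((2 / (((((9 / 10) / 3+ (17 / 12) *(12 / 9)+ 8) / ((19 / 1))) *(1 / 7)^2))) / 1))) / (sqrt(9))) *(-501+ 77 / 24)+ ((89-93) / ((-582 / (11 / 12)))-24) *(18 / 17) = -31.76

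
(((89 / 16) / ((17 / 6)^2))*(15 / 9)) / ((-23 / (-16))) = 5340 / 6647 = 0.80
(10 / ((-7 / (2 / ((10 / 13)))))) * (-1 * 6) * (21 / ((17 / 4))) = 1872 / 17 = 110.12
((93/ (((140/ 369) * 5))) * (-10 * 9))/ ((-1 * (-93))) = -3321/ 70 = -47.44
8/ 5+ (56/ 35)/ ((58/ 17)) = 2.07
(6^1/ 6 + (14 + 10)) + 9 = 34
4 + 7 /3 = 19 /3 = 6.33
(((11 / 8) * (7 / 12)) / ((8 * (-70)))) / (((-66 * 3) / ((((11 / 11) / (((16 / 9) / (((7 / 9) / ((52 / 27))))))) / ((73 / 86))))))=301 / 155484160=0.00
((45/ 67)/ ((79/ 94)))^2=17892900/ 28015849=0.64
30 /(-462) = -5 /77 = -0.06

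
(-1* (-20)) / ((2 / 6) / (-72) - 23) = -0.87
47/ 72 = 0.65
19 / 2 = 9.50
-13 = -13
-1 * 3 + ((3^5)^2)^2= 3486784398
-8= -8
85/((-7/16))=-1360/7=-194.29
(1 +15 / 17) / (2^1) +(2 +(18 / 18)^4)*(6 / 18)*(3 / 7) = 163 / 119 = 1.37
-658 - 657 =-1315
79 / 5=15.80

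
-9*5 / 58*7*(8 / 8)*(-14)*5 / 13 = 11025 / 377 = 29.24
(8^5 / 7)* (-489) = -2289078.86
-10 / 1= -10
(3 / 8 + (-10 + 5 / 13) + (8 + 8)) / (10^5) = 703 / 10400000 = 0.00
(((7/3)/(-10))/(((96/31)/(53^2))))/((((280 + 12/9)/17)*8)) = -10362401/6481920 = -1.60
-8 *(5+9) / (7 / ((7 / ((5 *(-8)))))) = 14 / 5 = 2.80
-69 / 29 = -2.38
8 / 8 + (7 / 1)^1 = 8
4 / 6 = 2 / 3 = 0.67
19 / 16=1.19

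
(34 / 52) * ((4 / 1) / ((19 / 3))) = 102 / 247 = 0.41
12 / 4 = 3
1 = 1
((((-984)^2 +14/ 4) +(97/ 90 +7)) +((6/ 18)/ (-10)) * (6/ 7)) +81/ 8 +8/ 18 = 2440060859/ 2520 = 968278.12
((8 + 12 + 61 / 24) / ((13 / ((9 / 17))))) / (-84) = -541 / 49504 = -0.01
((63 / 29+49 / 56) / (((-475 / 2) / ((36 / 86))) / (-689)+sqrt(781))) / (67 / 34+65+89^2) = -217467364725 / 540172641583641667+264091090068*sqrt(781) / 540172641583641667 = 0.00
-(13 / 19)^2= -0.47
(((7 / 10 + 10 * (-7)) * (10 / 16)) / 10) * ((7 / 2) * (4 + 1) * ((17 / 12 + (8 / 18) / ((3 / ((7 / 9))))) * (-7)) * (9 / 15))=5617997 / 11520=487.67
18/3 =6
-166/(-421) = 166/421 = 0.39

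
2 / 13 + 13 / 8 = 185 / 104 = 1.78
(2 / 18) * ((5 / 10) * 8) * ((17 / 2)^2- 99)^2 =11449 / 36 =318.03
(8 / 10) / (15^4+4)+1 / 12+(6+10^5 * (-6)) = -1822625520367 / 3037740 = -599993.92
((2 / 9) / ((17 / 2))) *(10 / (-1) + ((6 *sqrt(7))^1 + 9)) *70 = -280 / 153 + 560 *sqrt(7) / 51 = 27.22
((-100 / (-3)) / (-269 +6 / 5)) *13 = -500 / 309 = -1.62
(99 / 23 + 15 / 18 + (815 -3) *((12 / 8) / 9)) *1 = 19385 / 138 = 140.47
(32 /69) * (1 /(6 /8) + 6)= 704 /207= 3.40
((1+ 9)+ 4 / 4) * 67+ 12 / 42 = 5161 / 7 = 737.29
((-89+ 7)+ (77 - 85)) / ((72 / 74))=-185 / 2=-92.50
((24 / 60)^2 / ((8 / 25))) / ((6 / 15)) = 5 / 4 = 1.25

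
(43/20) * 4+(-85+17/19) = -75.51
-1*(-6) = 6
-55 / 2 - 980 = -2015 / 2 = -1007.50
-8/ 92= -2/ 23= -0.09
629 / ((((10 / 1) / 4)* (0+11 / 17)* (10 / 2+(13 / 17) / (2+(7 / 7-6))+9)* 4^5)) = 545343 / 19740160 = 0.03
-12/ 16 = -3/ 4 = -0.75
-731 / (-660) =731 / 660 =1.11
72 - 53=19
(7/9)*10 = 70/9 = 7.78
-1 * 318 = -318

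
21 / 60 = 7 / 20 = 0.35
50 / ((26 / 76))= 1900 / 13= 146.15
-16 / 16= -1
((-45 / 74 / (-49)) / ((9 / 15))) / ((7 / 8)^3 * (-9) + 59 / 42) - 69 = -888657333 / 12878257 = -69.00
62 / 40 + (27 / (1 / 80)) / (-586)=-12517 / 5860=-2.14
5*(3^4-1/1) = 400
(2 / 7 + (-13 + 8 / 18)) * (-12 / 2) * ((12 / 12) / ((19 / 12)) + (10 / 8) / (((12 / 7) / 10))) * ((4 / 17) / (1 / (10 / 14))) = 13964245 / 142443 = 98.03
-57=-57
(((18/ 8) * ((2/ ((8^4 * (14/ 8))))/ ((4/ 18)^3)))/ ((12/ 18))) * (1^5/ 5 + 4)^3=26040609/ 4096000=6.36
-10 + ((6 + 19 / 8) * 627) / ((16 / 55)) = 2309215 / 128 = 18040.74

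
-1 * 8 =-8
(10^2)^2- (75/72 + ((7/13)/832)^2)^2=1231578495935936823191/123171214536474624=9998.91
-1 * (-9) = 9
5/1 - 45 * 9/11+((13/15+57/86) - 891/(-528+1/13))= -2785334041/97385970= -28.60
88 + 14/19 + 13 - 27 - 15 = 1135/19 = 59.74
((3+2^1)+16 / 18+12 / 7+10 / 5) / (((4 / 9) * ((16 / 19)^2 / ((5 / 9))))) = 1092025 / 64512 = 16.93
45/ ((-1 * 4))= -45/ 4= -11.25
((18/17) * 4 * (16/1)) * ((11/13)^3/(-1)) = -1533312/37349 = -41.05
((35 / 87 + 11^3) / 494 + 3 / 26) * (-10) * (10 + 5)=-3019775 / 7163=-421.58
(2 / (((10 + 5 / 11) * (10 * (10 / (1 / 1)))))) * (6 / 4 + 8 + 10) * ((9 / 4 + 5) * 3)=37323 / 46000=0.81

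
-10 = -10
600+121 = 721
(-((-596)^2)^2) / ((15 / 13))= -1640319286528 / 15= -109354619101.87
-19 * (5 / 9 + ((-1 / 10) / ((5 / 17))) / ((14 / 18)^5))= 91822193 / 7563150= 12.14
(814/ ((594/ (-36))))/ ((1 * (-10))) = 74/ 15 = 4.93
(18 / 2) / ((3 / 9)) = 27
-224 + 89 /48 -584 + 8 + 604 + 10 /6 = -192.48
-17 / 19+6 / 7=-0.04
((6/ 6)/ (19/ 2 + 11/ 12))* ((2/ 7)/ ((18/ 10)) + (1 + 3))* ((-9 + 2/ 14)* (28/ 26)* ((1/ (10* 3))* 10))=-129952/ 102375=-1.27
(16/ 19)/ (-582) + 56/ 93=34320/ 57133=0.60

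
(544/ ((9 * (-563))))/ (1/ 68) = -36992/ 5067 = -7.30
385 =385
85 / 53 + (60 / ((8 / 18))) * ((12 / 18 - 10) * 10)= -667715 / 53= -12598.40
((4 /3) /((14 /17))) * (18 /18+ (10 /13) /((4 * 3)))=1411 /819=1.72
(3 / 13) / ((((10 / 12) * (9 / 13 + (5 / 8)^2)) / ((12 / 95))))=13824 / 427975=0.03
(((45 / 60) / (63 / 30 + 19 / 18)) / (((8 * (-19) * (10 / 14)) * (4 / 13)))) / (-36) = 273 / 1381376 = 0.00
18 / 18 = 1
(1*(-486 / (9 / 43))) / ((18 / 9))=-1161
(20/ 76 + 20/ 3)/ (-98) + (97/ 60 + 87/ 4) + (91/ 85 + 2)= 6259549/ 237405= 26.37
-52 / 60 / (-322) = 13 / 4830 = 0.00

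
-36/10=-18/5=-3.60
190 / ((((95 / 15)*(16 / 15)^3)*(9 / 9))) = 50625 / 2048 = 24.72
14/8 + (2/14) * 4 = 65/28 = 2.32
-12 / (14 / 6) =-36 / 7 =-5.14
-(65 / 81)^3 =-274625 / 531441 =-0.52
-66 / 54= -11 / 9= -1.22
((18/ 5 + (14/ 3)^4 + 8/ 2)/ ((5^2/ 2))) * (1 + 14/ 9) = 8977268/ 91125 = 98.52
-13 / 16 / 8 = -13 / 128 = -0.10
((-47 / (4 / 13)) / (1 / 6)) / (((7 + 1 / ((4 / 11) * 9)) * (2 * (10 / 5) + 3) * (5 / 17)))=-560898 / 9205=-60.93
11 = 11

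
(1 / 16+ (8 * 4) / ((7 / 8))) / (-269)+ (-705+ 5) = -21093703 / 30128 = -700.14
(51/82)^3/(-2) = -132651/1102736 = -0.12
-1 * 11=-11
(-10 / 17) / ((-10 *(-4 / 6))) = -3 / 34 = -0.09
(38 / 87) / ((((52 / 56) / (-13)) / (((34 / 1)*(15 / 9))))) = -346.51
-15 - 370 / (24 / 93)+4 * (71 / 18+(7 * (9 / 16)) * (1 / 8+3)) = -398521 / 288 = -1383.75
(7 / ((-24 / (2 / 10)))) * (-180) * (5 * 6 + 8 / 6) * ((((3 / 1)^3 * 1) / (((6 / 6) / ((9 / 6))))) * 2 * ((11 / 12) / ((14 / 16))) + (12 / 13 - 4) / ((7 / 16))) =332854 / 13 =25604.15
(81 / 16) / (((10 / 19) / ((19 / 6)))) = 30.46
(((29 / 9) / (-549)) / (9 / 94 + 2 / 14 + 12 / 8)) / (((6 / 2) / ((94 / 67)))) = -448427 / 284038326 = -0.00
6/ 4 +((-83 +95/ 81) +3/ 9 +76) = -647/ 162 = -3.99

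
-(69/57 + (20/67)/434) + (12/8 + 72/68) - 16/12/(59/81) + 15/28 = 8361999/158325556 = 0.05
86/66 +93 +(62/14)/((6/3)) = 96.52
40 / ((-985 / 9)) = -72 / 197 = -0.37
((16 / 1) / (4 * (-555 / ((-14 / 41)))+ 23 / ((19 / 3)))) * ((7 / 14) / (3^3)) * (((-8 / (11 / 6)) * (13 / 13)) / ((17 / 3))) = -17024 / 485362053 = -0.00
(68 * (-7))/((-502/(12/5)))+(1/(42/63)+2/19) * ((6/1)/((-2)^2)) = 446721/95380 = 4.68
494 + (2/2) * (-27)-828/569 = 264895/569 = 465.54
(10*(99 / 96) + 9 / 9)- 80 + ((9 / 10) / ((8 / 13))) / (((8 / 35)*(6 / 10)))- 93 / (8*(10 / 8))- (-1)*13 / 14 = -66.39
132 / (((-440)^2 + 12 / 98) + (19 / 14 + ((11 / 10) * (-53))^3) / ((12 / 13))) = -77616000 / 12387181319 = -0.01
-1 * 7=-7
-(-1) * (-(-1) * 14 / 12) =7 / 6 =1.17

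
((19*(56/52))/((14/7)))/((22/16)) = 1064/143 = 7.44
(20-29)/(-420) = 3/140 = 0.02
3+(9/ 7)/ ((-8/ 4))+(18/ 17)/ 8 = 1185/ 476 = 2.49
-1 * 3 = -3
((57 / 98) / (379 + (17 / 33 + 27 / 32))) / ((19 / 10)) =15840 / 19681291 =0.00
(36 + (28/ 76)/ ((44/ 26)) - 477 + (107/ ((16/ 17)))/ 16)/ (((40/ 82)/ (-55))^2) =-429054901495/ 77824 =-5513143.78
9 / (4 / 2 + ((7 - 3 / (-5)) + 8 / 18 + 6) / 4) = 405 / 248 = 1.63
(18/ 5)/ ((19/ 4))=0.76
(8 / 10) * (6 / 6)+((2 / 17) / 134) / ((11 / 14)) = 50186 / 62645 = 0.80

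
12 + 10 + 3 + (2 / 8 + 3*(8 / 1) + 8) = 229 / 4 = 57.25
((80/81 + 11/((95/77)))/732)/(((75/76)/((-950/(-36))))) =0.36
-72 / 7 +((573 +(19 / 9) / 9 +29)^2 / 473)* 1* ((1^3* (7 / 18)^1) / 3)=104533875625 / 1173067434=89.11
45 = 45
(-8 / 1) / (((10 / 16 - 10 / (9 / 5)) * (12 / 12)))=576 / 355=1.62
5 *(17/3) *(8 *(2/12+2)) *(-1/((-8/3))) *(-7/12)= -7735/72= -107.43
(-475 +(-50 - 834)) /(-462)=453 /154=2.94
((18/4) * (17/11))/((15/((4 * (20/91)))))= 408/1001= 0.41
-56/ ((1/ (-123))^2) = -847224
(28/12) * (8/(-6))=-28/9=-3.11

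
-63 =-63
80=80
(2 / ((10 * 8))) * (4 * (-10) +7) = -33 / 40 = -0.82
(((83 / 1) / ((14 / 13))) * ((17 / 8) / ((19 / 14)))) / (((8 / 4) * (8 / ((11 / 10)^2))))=2219503 / 243200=9.13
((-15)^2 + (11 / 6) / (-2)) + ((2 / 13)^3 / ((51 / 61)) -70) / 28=695177425 / 3137316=221.58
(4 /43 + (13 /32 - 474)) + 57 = -573105 /1376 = -416.50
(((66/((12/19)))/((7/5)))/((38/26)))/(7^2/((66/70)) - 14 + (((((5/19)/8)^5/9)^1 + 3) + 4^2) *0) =23595/17542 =1.35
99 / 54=1.83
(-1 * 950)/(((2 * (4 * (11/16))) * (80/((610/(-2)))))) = 28975/44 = 658.52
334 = 334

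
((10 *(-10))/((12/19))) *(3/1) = -475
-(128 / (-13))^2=-16384 / 169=-96.95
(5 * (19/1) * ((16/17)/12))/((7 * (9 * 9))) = 380/28917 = 0.01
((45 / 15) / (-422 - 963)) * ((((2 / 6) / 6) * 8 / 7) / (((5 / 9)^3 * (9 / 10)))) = -216 / 242375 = -0.00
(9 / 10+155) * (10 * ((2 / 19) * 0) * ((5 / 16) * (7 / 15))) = 0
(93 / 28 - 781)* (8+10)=-195975 / 14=-13998.21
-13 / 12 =-1.08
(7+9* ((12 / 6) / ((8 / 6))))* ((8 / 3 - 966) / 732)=-59245 / 2196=-26.98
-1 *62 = -62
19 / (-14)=-19 / 14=-1.36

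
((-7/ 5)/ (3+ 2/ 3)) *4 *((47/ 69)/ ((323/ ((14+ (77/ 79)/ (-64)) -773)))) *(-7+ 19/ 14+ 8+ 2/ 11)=16396937/ 2641760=6.21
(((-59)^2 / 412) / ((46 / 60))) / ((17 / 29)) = 18.80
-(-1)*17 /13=17 /13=1.31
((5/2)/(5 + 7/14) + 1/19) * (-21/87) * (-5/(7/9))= 4770/6061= 0.79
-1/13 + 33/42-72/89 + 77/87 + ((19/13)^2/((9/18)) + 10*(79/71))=21050533879/1300715598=16.18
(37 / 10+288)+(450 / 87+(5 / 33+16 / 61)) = 173546779 / 583770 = 297.29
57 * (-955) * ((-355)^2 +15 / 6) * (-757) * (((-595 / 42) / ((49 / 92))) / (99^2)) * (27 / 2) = -6768538923031625 / 35574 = -190266456485.96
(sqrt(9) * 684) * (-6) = -12312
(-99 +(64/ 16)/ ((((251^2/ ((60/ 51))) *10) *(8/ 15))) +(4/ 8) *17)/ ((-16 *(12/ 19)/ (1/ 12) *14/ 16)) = 3683226893/ 4318340544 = 0.85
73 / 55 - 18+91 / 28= -2953 / 220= -13.42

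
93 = 93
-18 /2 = -9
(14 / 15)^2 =196 / 225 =0.87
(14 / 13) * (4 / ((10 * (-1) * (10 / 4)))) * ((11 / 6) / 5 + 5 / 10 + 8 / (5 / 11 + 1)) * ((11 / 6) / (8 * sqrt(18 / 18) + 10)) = -14707 / 131625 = -0.11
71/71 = 1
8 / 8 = 1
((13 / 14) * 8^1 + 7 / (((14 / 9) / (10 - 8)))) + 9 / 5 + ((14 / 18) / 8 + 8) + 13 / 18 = 68161 / 2520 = 27.05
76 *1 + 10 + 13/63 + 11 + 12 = 6880/63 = 109.21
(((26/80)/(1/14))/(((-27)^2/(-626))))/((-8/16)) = 28483/3645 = 7.81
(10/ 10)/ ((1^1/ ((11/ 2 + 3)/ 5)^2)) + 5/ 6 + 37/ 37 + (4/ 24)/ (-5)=469/ 100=4.69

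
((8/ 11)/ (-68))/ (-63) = 2/ 11781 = 0.00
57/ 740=0.08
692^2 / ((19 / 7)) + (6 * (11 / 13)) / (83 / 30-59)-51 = 73492475929 / 416689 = 176372.49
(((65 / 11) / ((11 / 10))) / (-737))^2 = 422500 / 7952537329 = 0.00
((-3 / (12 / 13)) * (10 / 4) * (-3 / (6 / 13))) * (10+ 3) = 10985 / 16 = 686.56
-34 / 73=-0.47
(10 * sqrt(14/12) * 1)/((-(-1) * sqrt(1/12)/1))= 10 * sqrt(14)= 37.42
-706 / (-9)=78.44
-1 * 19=-19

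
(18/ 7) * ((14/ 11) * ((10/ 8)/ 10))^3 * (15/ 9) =735/ 42592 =0.02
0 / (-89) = 0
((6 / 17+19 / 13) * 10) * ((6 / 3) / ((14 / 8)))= 32080 / 1547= 20.74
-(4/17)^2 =-16/289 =-0.06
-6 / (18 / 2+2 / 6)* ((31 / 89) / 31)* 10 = -45 / 623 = -0.07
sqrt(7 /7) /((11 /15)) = 15 /11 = 1.36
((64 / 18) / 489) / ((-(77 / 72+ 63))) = -256 / 2255757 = -0.00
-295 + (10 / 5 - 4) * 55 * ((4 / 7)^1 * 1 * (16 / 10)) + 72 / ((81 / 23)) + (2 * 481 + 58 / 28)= 10601 / 18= 588.94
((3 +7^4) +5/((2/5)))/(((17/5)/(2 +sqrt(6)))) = 24165/17 +24165*sqrt(6)/34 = 3162.41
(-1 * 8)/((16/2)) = -1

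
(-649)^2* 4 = 1684804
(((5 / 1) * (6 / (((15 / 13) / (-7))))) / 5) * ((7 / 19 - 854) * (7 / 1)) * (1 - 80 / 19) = -1260443366 / 1805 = -698306.57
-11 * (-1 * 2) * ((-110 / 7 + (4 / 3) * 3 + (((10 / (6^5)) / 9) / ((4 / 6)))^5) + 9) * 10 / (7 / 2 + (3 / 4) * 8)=-7219445190880198717711435 / 114854809854912252346368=-62.86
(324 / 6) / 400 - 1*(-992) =992.14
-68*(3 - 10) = 476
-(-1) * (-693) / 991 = -693 / 991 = -0.70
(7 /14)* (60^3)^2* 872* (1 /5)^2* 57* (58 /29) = 92759592960000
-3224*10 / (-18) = 16120 / 9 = 1791.11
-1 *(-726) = 726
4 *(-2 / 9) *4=-32 / 9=-3.56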